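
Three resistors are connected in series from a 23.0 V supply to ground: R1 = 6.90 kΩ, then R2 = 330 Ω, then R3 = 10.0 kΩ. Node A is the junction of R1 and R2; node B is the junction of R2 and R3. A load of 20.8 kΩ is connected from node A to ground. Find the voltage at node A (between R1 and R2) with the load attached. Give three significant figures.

V ≈ 11.5 V

Below node A the series string R2+R3 = 10330 Ω sits in parallel with the 20800 Ω load: 6902 Ω.
V_A = 23.0 × 6902/(6900 + 6902) = 11.5 V.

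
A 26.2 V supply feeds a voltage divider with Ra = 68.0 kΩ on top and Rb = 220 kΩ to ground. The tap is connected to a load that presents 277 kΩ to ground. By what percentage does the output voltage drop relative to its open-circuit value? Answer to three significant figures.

15.8 %

Unloaded V = 26.2 × 220/288.0 = 20.01 V.
Loaded: Rb‖R_L = 122.6 kΩ, giving V = 26.2 × 122.6/190.6 = 16.85 V.
Drop = (20.01 − 16.85) / 20.01 = 15.8 %.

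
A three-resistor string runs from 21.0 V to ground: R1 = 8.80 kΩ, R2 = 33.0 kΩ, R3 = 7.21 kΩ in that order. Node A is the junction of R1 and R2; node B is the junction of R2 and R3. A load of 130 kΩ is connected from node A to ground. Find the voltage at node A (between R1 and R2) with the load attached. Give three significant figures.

Below node A the series string R2+R3 = 40.21 kΩ sits in parallel with the 130 kΩ load: 30.71 kΩ.
V_A = 21.0 × 30.71/(8.80 + 30.71) = 16.3 V.

V ≈ 16.3 V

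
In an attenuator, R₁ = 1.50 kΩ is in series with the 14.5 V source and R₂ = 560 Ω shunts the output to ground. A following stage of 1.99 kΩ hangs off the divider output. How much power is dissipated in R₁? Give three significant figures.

Total resistance from the source is R₁ + (R₂‖R_L) = 1937 Ω, so I = 14.5/1937 Ω = 7.486 mA.
P = I²·R₁ = (7.486 mA)² × 1.50 kΩ = 84.1 mW.

P ≈ 84.1 mW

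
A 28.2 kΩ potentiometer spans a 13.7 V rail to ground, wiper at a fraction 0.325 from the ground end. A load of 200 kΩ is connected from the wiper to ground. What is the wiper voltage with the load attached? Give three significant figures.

The wiper splits the pot into (1−α)R = 19.04 kΩ above and αR = 9.165 kΩ below.
Lower section ‖ load = 8.763 kΩ.
V_wiper = 13.7 × 8.763/(19.04 + 8.763) = 4.32 V.

V ≈ 4.32 V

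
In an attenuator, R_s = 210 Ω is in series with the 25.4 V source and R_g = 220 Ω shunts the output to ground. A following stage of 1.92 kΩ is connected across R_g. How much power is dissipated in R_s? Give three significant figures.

Total resistance from the source is R_s + (R_g‖R_L) = 407.4 Ω, so I = 25.4/407.4 Ω = 62.35 mA.
P = I²·R_s = (62.35 mA)² × 210 Ω = 816 mW.

P ≈ 816 mW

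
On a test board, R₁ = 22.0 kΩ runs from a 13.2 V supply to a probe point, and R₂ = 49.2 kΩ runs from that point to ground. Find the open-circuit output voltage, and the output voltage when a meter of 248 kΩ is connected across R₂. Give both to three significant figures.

Open-circuit: V = 13.2 × 49.2/(22.0 + 49.2) = 9.12 V.
With the load, R₂ becomes R₂‖R_L = 41.06 kΩ, so V = 13.2 × 41.06/63.06 = 8.59 V.

Unloaded: 9.12 V; loaded: 8.59 V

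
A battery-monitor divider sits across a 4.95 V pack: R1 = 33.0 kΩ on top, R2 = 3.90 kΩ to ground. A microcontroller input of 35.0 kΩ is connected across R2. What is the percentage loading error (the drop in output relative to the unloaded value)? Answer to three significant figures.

Unloaded V = 4.95 × 3.90/36.90 = 0.52317 V.
Loaded: R2‖R_L = 3.509 kΩ, giving V = 4.95 × 3.509/36.51 = 0.47576 V.
Drop = (0.52317 − 0.47576) / 0.52317 = 9.06 %.

9.06 %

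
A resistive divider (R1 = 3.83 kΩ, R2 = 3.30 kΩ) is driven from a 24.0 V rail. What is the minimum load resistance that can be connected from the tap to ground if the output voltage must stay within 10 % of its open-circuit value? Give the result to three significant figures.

R_L(min) ≈ 16.0 kΩ

Output resistance R_th = R1‖R2 = (3.83 × 3.30)/7.130 = 1.773 kΩ.
The fractional drop is R_th/(R_th + R_L); requiring this ≤ 0.100 gives R_L ≥ R_th(1/0.100 − 1) = 1.773 × 9.000 = 16.0 kΩ.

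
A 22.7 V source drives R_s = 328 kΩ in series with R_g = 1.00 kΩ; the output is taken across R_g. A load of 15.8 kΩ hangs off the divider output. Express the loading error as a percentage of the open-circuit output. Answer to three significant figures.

5.94 %

The divider's output (Thévenin) resistance is R_s‖R_g = 0.9970 kΩ.
Fractional drop under load = R_th/(R_th + R_L) = 0.9970 / (0.9970 + 15.8) = 0.05935.
So the output falls by 5.94 %.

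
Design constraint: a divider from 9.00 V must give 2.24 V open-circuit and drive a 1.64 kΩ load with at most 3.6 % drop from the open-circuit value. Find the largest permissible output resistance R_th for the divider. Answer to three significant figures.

Loading drop = R_th/(R_th + R_L) ≤ 0.0360, so R_th ≤ R_L · ε/(1−ε) = 1.64 kΩ × 0.0360/0.9640 = 61.2 Ω.
(Any R1, R2 with R2/(R1+R2) = 0.249 and R1‖R2 ≤ 61.2 Ω will meet the spec.)

R_th ≤ 61.2 Ω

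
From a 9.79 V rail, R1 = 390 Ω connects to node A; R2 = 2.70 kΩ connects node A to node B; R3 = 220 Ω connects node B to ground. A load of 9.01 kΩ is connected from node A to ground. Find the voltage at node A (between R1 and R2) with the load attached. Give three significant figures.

Below node A the series string R2+R3 = 2920 Ω sits in parallel with the 9010 Ω load: 2205 Ω.
V_A = 9.79 × 2205/(390 + 2205) = 8.32 V.

V ≈ 8.32 V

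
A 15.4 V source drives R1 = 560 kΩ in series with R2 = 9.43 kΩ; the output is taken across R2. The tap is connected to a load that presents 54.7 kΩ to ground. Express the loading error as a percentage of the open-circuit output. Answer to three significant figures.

14.5 %

Unloaded V = 15.4 × 9.43/569.4 = 0.25503 V.
Loaded: R2‖R_L = 8.043 kΩ, giving V = 15.4 × 8.043/568.0 = 0.21806 V.
Drop = (0.25503 − 0.21806) / 0.25503 = 14.5 %.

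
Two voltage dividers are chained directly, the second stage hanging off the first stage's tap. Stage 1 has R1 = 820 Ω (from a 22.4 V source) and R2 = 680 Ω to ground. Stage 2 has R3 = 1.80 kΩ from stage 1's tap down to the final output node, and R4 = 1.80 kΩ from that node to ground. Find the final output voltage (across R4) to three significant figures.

Stage 2 presents R3+R4 = 3600 Ω as a load on stage 1's tap.
Stage 1's lower leg becomes R2‖(R3+R4) = 572.0 Ω, so V_mid = 22.4 × 572.0/1392 = 9.204 V.
Stage 2 is itself unloaded: V_out = V_mid × R4/(R3+R4) = 9.204 × 1800/3600 = 4.60 V.

V_out ≈ 4.60 V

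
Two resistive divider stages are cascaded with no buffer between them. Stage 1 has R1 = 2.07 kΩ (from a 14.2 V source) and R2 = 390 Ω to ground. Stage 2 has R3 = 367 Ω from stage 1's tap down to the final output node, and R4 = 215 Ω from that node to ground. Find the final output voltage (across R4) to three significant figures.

Stage 2 presents R3+R4 = 582.0 Ω as a load on stage 1's tap.
Stage 1's lower leg becomes R2‖(R3+R4) = 233.5 Ω, so V_mid = 14.2 × 233.5/2304 = 1.440 V.
Stage 2 is itself unloaded: V_out = V_mid × R4/(R3+R4) = 1.440 × 215/582.0 = 0.532 V.

V_out ≈ 0.532 V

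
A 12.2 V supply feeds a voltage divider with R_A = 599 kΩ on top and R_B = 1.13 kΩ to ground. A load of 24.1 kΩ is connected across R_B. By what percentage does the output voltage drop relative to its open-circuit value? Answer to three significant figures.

4.47 %

The divider's output (Thévenin) resistance is R_A‖R_B = 1.128 kΩ.
Fractional drop under load = R_th/(R_th + R_L) = 1.128 / (1.128 + 24.1) = 0.04471.
So the output falls by 4.47 %.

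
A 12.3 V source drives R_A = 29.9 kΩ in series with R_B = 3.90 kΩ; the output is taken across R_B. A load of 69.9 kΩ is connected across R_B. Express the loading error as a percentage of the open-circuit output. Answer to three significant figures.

The divider's output (Thévenin) resistance is R_A‖R_B = 3.450 kΩ.
Fractional drop under load = R_th/(R_th + R_L) = 3.450 / (3.450 + 69.9) = 0.04703.
So the output falls by 4.70 %.

4.70 %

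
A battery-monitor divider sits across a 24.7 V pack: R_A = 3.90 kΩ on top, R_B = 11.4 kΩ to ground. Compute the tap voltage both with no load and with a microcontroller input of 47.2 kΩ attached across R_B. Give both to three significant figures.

Open-circuit: V = 24.7 × 11.4/(3.90 + 11.4) = 18.4 V.
With the load, R_B becomes R_B‖R_L = 9.182 kΩ, so V = 24.7 × 9.182/13.08 = 17.3 V.

Unloaded: 18.4 V; loaded: 17.3 V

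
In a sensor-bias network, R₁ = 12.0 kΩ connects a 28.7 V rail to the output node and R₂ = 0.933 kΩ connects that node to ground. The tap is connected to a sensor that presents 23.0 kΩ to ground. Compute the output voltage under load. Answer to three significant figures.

The load sits in parallel with R₂: R₂‖R_L = (933 × 23000) / (933 + 23000) = 896.6 Ω.
V_out = 28.7 × 896.6 / (12000 + 896.6) = 28.7 × 896.6/12900 = 2.00 V.

V_out ≈ 2.00 V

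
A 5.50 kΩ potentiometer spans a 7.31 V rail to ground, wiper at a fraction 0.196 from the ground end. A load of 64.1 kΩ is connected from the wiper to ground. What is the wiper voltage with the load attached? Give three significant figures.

The wiper splits the pot into (1−α)R = 4.422 kΩ above and αR = 1.078 kΩ below.
Lower section ‖ load = 1.060 kΩ.
V_wiper = 7.31 × 1.060/(4.422 + 1.060) = 1.41 V.

V ≈ 1.41 V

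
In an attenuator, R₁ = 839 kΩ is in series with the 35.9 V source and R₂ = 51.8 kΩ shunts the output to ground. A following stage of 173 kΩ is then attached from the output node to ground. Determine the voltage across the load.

The load sits in parallel with R₂: R₂‖R_L = (51.8 × 173) / (51.8 + 173) = 39.86 kΩ.
V_out = 35.9 × 39.86 / (839 + 39.86) = 35.9 × 39.86/878.9 = 1.63 V.

V_out ≈ 1.63 V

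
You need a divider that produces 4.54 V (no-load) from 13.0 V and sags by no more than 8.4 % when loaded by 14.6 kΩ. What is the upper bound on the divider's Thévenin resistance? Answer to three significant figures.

R_th ≤ 1.34 kΩ

Loading drop = R_th/(R_th + R_L) ≤ 0.0840, so R_th ≤ R_L · ε/(1−ε) = 14.6 kΩ × 0.0840/0.9160 = 1.34 kΩ.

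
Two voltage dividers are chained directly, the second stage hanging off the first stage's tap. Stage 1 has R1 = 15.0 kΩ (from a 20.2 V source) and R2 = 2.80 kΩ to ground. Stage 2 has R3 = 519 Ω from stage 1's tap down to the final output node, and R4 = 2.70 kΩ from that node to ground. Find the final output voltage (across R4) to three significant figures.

V_out ≈ 1.54 V

Stage 2 presents R3+R4 = 3219 Ω as a load on stage 1's tap.
Stage 1's lower leg becomes R2‖(R3+R4) = 1497 Ω, so V_mid = 20.2 × 1497/16500 = 1.834 V.
Stage 2 is itself unloaded: V_out = V_mid × R4/(R3+R4) = 1.834 × 2700/3219 = 1.54 V.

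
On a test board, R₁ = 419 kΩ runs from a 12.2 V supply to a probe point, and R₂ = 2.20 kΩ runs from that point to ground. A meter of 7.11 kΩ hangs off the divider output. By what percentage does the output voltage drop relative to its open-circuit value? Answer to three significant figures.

Unloaded V = 12.2 × 2.20/421.2 = 0.06372 V.
Loaded: R₂‖R_L = 1.680 kΩ, giving V = 12.2 × 1.680/420.7 = 0.04872 V.
Drop = (0.06372 − 0.04872) / 0.06372 = 23.5 %.

23.5 %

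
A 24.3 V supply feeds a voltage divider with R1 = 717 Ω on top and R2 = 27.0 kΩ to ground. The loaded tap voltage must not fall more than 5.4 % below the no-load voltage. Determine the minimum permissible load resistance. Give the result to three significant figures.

Output resistance R_th = R1‖R2 = (717 × 27000)/27720 = 698.5 Ω.
The fractional drop is R_th/(R_th + R_L); requiring this ≤ 0.0540 gives R_L ≥ R_th(1/0.0540 − 1) = 698.5 × 17.52 = 12.2 kΩ.

R_L(min) ≈ 12.2 kΩ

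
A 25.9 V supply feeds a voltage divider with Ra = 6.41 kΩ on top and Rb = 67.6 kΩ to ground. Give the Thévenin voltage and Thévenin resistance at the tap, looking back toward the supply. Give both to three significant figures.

V_th = 23.7 V, R_th = 5.85 kΩ

V_th is the open-circuit tap voltage: 25.9 × 67.6/(6.41 + 67.6) = 23.7 V.
With the supply zeroed, Ra and Rb appear in parallel from the tap: R_th = Ra‖Rb = (6.41 × 67.6)/74.01 = 5.85 kΩ.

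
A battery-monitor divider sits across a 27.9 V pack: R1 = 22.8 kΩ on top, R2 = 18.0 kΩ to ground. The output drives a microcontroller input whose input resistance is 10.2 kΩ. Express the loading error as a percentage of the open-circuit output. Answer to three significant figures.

49.7 %

The divider's output (Thévenin) resistance is R1‖R2 = 10.06 kΩ.
Fractional drop under load = R_th/(R_th + R_L) = 10.06 / (10.06 + 10.2) = 0.4965.
So the output falls by 49.7 %.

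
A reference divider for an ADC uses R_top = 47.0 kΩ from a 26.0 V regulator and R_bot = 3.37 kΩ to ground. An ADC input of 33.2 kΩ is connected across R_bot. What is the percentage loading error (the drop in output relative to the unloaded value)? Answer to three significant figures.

Unloaded V = 26.0 × 3.37/50.37 = 1.7395 V.
Loaded: R_bot‖R_L = 3.059 kΩ, giving V = 26.0 × 3.059/50.06 = 1.5890 V.
Drop = (1.7395 − 1.5890) / 1.7395 = 8.65 %.

8.65 %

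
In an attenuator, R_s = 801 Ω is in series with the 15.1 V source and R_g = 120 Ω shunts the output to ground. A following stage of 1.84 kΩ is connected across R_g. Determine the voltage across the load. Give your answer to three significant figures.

The load sits in parallel with R_g: R_g‖R_L = (120 × 1840) / (120 + 1840) = 112.7 Ω.
V_out = 15.1 × 112.7 / (801 + 112.7) = 15.1 × 112.7/913.7 = 1.86 V.
(Unloaded it would have been 1.97 V.)

V_out ≈ 1.86 V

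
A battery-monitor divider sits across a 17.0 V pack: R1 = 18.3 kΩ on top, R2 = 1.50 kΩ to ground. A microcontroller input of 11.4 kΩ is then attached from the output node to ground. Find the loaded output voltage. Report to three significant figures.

The load sits in parallel with R2: R2‖R_L = (1.50 × 11.4) / (1.50 + 11.4) = 1.326 kΩ.
V_out = 17.0 × 1.326 / (18.3 + 1.326) = 17.0 × 1.326/19.63 = 1.15 V.

V_out ≈ 1.15 V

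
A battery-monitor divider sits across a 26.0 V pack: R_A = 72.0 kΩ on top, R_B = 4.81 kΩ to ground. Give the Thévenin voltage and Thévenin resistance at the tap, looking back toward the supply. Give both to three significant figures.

V_th = 1.63 V, R_th = 4.51 kΩ

V_th is the open-circuit tap voltage: 26.0 × 4.81/(72.0 + 4.81) = 1.63 V.
With the supply zeroed, R_A and R_B appear in parallel from the tap: R_th = R_A‖R_B = (72.0 × 4.81)/76.81 = 4.51 kΩ.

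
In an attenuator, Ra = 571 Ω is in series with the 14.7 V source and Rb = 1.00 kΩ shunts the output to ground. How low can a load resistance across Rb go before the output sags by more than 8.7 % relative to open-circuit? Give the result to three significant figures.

R_L(min) ≈ 3.81 kΩ

Output resistance R_th = Ra‖Rb = (571 × 1000)/1571 = 363.5 Ω.
The fractional drop is R_th/(R_th + R_L); requiring this ≤ 0.0870 gives R_L ≥ R_th(1/0.0870 − 1) = 363.5 × 10.49 = 3.81 kΩ.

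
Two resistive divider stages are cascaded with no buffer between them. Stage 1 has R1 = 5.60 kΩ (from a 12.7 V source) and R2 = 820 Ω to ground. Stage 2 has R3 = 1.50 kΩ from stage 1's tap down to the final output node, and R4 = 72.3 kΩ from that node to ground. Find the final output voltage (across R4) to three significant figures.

V_out ≈ 1.57 V

Stage 2 presents R3+R4 = 73800 Ω as a load on stage 1's tap.
Stage 1's lower leg becomes R2‖(R3+R4) = 811.0 Ω, so V_mid = 12.7 × 811.0/6411 = 1.607 V.
Stage 2 is itself unloaded: V_out = V_mid × R4/(R3+R4) = 1.607 × 72300/73800 = 1.57 V.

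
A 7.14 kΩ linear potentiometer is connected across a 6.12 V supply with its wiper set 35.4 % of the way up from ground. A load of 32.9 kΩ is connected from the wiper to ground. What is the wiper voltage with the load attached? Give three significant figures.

V ≈ 2.06 V

The wiper splits the pot into (1−α)R = 4.612 kΩ above and αR = 2.528 kΩ below.
Lower section ‖ load = 2.347 kΩ.
V_wiper = 6.12 × 2.347/(4.612 + 2.347) = 2.06 V.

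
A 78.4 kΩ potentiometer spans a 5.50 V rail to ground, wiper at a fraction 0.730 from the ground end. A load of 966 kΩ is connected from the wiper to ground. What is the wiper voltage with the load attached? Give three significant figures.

V ≈ 3.95 V

The wiper splits the pot into (1−α)R = 21.17 kΩ above and αR = 57.23 kΩ below.
Lower section ‖ load = 54.03 kΩ.
V_wiper = 5.50 × 54.03/(21.17 + 54.03) = 3.95 V.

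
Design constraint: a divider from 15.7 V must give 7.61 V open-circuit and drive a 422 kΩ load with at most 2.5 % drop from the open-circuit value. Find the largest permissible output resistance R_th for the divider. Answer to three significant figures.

Loading drop = R_th/(R_th + R_L) ≤ 0.0250, so R_th ≤ R_L · ε/(1−ε) = 422 kΩ × 0.0250/0.9750 = 10.8 kΩ.
(Any R1, R2 with R2/(R1+R2) = 0.485 and R1‖R2 ≤ 10.8 kΩ will meet the spec.)

R_th ≤ 10.8 kΩ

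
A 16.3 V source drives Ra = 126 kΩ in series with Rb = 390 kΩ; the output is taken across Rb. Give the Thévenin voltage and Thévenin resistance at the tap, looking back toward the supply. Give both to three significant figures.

V_th is the open-circuit tap voltage: 16.3 × 390/(126 + 390) = 12.3 V.
With the supply zeroed, Ra and Rb appear in parallel from the tap: R_th = Ra‖Rb = (126 × 390)/516.0 = 95.2 kΩ.

V_th = 12.3 V, R_th = 95.2 kΩ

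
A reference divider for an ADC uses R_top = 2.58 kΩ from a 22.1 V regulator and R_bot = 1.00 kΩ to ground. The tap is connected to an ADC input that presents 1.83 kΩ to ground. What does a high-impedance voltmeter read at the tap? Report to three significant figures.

The load sits in parallel with R_bot: R_bot‖R_L = (1.00 × 1.83) / (1.00 + 1.83) = 0.6466 kΩ.
V_out = 22.1 × 0.6466 / (2.58 + 0.6466) = 22.1 × 0.6466/3.227 = 4.43 V.

V_out ≈ 4.43 V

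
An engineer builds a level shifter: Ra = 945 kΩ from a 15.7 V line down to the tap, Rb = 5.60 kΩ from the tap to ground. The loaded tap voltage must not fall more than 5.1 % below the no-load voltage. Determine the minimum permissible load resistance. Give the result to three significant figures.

Output resistance R_th = Ra‖Rb = (945 × 5.60)/950.6 = 5.567 kΩ.
The fractional drop is R_th/(R_th + R_L); requiring this ≤ 0.0510 gives R_L ≥ R_th(1/0.0510 − 1) = 5.567 × 18.61 = 104 kΩ.

R_L(min) ≈ 104 kΩ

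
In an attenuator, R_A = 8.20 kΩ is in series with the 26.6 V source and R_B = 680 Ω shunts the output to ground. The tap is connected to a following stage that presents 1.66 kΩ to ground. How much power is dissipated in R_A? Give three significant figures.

Total resistance from the source is R_A + (R_B‖R_L) = 8682 Ω, so I = 26.6/8682 Ω = 3.064 mA.
P = I²·R_A = (3.064 mA)² × 8.20 kΩ = 77.0 mW.

P ≈ 77.0 mW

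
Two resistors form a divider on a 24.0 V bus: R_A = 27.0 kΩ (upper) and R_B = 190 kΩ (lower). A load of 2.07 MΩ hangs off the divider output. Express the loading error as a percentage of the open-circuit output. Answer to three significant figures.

The divider's output (Thévenin) resistance is R_A‖R_B = 23.64 kΩ.
Fractional drop under load = R_th/(R_th + R_L) = 23.64 / (23.64 + 2070) = 0.01129.
So the output falls by 1.13 %.

1.13 %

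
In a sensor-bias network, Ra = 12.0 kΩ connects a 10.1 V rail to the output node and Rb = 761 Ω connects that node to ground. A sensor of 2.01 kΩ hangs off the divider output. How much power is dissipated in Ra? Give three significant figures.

Total resistance from the source is Ra + (Rb‖R_L) = 12550 Ω, so I = 10.1/12550 Ω = 0.8047 mA.
P = I²·Ra = (0.8047 mA)² × 12.0 kΩ = 7.77 mW.

P ≈ 7.77 mW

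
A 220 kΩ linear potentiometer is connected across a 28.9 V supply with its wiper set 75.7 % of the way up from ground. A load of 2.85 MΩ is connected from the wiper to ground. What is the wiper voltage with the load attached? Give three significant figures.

The wiper splits the pot into (1−α)R = 53.46 kΩ above and αR = 166.5 kΩ below.
Lower section ‖ load = 157.3 kΩ.
V_wiper = 28.9 × 157.3/(53.46 + 157.3) = 21.6 V.

V ≈ 21.6 V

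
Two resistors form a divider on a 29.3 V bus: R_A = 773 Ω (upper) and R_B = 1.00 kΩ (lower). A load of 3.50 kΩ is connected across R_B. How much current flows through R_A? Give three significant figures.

R_B‖R_L = 777.8 Ω, so the source sees R_A + R_B‖R_L = 1551 Ω.
I = 29.3 V / 1551 Ω = 18.9 mA.

I ≈ 18.9 mA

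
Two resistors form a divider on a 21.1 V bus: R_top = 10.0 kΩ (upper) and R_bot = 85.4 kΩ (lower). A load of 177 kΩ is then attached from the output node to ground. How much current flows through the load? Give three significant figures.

R_bot‖R_L = 57.61 kΩ; V_out = 21.1 × 57.61/67.61 = 17.98 V.
I_L = V_out / R_L = 17.98 / 177 kΩ = 0.102 mA.

I_L ≈ 0.102 mA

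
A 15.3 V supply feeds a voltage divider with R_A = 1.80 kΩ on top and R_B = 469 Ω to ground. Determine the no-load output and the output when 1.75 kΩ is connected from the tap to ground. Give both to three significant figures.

Open-circuit: V = 15.3 × 469/(1800 + 469) = 3.16 V.
With the load, R_B becomes R_B‖R_L = 369.9 Ω, so V = 15.3 × 369.9/2170 = 2.61 V.

Unloaded: 3.16 V; loaded: 2.61 V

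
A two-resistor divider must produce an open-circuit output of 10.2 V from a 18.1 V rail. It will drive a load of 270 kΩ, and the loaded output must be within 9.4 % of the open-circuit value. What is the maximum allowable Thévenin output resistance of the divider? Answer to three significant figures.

R_th ≤ 28.0 kΩ

Loading drop = R_th/(R_th + R_L) ≤ 0.0940, so R_th ≤ R_L · ε/(1−ε) = 270 kΩ × 0.0940/0.9060 = 28.0 kΩ.
(Any R1, R2 with R2/(R1+R2) = 0.564 and R1‖R2 ≤ 28.0 kΩ will meet the spec.)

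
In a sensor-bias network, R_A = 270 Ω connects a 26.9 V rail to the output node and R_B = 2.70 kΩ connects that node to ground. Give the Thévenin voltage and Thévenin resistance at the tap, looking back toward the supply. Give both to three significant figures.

V_th = 24.5 V, R_th = 245 Ω

V_th is the open-circuit tap voltage: 26.9 × 2700/(270 + 2700) = 24.5 V.
With the supply zeroed, R_A and R_B appear in parallel from the tap: R_th = R_A‖R_B = (270 × 2700)/2970 = 245 Ω.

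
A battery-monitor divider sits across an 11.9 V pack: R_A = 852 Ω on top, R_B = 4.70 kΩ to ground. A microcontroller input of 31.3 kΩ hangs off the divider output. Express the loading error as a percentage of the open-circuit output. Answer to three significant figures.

2.25 %

The divider's output (Thévenin) resistance is R_A‖R_B = 721.3 Ω.
Fractional drop under load = R_th/(R_th + R_L) = 721.3 / (721.3 + 31300) = 0.02252.
So the output falls by 2.25 %.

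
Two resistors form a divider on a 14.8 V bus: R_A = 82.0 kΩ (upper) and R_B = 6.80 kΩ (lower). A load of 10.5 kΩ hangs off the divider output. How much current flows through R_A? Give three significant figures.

I ≈ 0.172 mA

R_B‖R_L = 4.127 kΩ, so the source sees R_A + R_B‖R_L = 86.13 kΩ.
I = 14.8 V / 86.13 kΩ = 0.172 mA.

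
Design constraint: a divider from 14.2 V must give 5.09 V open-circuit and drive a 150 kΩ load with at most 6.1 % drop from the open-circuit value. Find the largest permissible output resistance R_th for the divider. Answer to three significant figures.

R_th ≤ 9.74 kΩ

Loading drop = R_th/(R_th + R_L) ≤ 0.0610, so R_th ≤ R_L · ε/(1−ε) = 150 kΩ × 0.0610/0.9390 = 9.74 kΩ.
(Any R1, R2 with R2/(R1+R2) = 0.358 and R1‖R2 ≤ 9.74 kΩ will meet the spec.)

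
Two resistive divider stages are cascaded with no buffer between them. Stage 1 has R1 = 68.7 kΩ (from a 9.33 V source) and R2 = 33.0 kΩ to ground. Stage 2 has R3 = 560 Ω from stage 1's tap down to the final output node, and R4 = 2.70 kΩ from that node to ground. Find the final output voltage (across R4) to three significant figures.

V_out ≈ 0.320 V

Stage 2 presents R3+R4 = 3260 Ω as a load on stage 1's tap.
Stage 1's lower leg becomes R2‖(R3+R4) = 2967 Ω, so V_mid = 9.33 × 2967/71670 = 0.3862 V.
Stage 2 is itself unloaded: V_out = V_mid × R4/(R3+R4) = 0.3862 × 2700/3260 = 0.320 V.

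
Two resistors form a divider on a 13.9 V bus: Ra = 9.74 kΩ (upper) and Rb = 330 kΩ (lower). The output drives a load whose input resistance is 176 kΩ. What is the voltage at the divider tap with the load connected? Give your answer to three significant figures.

The load sits in parallel with Rb: Rb‖R_L = (330 × 176) / (330 + 176) = 114.8 kΩ.
V_out = 13.9 × 114.8 / (9.74 + 114.8) = 13.9 × 114.8/124.5 = 12.8 V.
(Unloaded it would have been 13.5 V.)

V_out ≈ 12.8 V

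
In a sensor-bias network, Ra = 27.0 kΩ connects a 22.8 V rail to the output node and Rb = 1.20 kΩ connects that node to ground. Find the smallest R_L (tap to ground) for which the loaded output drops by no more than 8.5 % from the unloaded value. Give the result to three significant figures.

R_L(min) ≈ 12.4 kΩ

Output resistance R_th = Ra‖Rb = (27.0 × 1.20)/28.20 = 1.149 kΩ.
The fractional drop is R_th/(R_th + R_L); requiring this ≤ 0.0850 gives R_L ≥ R_th(1/0.0850 − 1) = 1.149 × 10.76 = 12.4 kΩ.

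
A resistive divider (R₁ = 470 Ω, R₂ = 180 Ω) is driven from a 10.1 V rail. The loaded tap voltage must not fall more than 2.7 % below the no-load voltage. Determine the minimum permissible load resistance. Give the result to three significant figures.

Output resistance R_th = R₁‖R₂ = (470 × 180)/650.0 = 130.2 Ω.
The fractional drop is R_th/(R_th + R_L); requiring this ≤ 0.0270 gives R_L ≥ R_th(1/0.0270 − 1) = 130.2 × 36.04 = 4.69 kΩ.

R_L(min) ≈ 4.69 kΩ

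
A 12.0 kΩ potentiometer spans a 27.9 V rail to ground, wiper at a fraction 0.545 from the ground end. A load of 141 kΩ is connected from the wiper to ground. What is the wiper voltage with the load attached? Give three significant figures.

V ≈ 14.9 V

The wiper splits the pot into (1−α)R = 5.460 kΩ above and αR = 6.540 kΩ below.
Lower section ‖ load = 6.250 kΩ.
V_wiper = 27.9 × 6.250/(5.460 + 6.250) = 14.9 V.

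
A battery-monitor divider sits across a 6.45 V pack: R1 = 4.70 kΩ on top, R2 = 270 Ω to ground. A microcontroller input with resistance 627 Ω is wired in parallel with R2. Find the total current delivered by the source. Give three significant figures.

R2‖R_L = 188.7 Ω, so the source sees R1 + R2‖R_L = 4889 Ω.
I = 6.45 V / 4889 Ω = 1.32 mA.

I ≈ 1.32 mA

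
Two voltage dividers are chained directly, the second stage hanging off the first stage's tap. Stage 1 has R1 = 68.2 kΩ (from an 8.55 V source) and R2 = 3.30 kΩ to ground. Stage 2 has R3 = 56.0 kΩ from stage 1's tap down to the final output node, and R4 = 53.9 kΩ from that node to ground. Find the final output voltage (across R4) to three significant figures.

Stage 2 presents R3+R4 = 109.9 kΩ as a load on stage 1's tap.
Stage 1's lower leg becomes R2‖(R3+R4) = 3.204 kΩ, so V_mid = 8.55 × 3.204/71.40 = 0.3836 V.
Stage 2 is itself unloaded: V_out = V_mid × R4/(R3+R4) = 0.3836 × 53.9/109.9 = 0.188 V.

V_out ≈ 0.188 V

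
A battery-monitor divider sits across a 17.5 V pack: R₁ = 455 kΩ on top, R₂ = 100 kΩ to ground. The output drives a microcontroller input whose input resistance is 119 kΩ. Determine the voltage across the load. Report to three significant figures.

The load sits in parallel with R₂: R₂‖R_L = (100 × 119) / (100 + 119) = 54.34 kΩ.
V_out = 17.5 × 54.34 / (455 + 54.34) = 17.5 × 54.34/509.3 = 1.87 V.

V_out ≈ 1.87 V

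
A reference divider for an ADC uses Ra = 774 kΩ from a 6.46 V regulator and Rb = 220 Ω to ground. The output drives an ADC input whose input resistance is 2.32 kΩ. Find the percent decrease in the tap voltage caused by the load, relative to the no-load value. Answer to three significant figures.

Unloaded V = 6.46 × 220/774200 = 0.0018357 V.
Loaded: Rb‖R_L = 200.9 Ω, giving V = 6.46 × 200.9/774200 = 0.0016767 V.
Drop = (0.0018357 − 0.0016767) / 0.0018357 = 8.66 %.

8.66 %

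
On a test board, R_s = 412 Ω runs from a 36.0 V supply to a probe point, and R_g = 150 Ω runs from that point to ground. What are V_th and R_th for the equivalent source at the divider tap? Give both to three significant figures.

V_th is the open-circuit tap voltage: 36.0 × 150/(412 + 150) = 9.61 V.
With the supply zeroed, R_s and R_g appear in parallel from the tap: R_th = R_s‖R_g = (412 × 150)/562.0 = 110 Ω.

V_th = 9.61 V, R_th = 110 Ω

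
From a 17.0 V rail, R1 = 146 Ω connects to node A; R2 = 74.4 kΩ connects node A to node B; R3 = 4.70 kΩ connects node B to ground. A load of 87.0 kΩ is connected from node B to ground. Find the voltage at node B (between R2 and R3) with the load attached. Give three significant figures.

At node B, R3 is in parallel with the load: R3‖R_L = 4459 Ω.
Below node A the resistance is R2 + (R3‖R_L) = 78860 Ω, so V_A = 17.0 × 78860/79010 = 16.97 V.
Then V_B = V_A × (R3‖R_L)/(R2 + R3‖R_L) = 16.97 × 4459/78860 = 0.959 V.

V ≈ 0.959 V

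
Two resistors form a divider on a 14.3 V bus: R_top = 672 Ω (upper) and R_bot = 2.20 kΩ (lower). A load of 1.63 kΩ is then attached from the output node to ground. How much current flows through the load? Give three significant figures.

I_L ≈ 5.11 mA

R_bot‖R_L = 936.3 Ω; V_out = 14.3 × 936.3/1608 = 8.325 V.
I_L = V_out / R_L = 8.325 / 1.63 kΩ = 5.11 mA.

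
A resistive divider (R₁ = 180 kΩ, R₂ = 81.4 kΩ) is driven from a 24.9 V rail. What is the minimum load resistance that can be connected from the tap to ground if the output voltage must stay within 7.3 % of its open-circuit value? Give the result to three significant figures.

Output resistance R_th = R₁‖R₂ = (180 × 81.4)/261.4 = 56.05 kΩ.
The fractional drop is R_th/(R_th + R_L); requiring this ≤ 0.0730 gives R_L ≥ R_th(1/0.0730 − 1) = 56.05 × 12.70 = 712 kΩ.

R_L(min) ≈ 712 kΩ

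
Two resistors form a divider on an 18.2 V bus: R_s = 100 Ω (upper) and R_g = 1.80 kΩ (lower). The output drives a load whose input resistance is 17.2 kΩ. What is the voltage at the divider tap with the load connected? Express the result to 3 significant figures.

The load sits in parallel with R_g: R_g‖R_L = (1800 × 17200) / (1800 + 17200) = 1629 Ω.
V_out = 18.2 × 1629 / (100 + 1629) = 18.2 × 1629/1729 = 17.1 V.

V_out ≈ 17.1 V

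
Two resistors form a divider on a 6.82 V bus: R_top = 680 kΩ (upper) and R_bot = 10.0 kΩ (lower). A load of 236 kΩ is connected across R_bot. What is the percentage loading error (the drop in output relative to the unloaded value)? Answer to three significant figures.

4.01 %

The divider's output (Thévenin) resistance is R_top‖R_bot = 9.855 kΩ.
Fractional drop under load = R_th/(R_th + R_L) = 9.855 / (9.855 + 236) = 0.04008.
So the output falls by 4.01 %.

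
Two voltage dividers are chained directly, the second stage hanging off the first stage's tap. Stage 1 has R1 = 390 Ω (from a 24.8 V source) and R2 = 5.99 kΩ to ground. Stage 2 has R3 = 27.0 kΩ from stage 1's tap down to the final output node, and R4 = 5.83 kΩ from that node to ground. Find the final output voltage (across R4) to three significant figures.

Stage 2 presents R3+R4 = 32830 Ω as a load on stage 1's tap.
Stage 1's lower leg becomes R2‖(R3+R4) = 5066 Ω, so V_mid = 24.8 × 5066/5456 = 23.03 V.
Stage 2 is itself unloaded: V_out = V_mid × R4/(R3+R4) = 23.03 × 5830/32830 = 4.09 V.

V_out ≈ 4.09 V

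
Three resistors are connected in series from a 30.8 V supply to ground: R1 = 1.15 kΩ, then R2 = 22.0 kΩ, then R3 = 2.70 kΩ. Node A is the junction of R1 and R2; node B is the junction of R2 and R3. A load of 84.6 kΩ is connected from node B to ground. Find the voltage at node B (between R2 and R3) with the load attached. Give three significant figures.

V ≈ 3.13 V

At node B, R3 is in parallel with the load: R3‖R_L = 2.616 kΩ.
Below node A the resistance is R2 + (R3‖R_L) = 24.62 kΩ, so V_A = 30.8 × 24.62/25.77 = 29.43 V.
Then V_B = V_A × (R3‖R_L)/(R2 + R3‖R_L) = 29.43 × 2.616/24.62 = 3.13 V.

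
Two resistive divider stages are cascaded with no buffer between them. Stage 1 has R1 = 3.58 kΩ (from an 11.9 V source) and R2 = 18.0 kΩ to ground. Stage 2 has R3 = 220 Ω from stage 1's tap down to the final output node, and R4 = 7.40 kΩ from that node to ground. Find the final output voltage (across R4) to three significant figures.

V_out ≈ 6.93 V

Stage 2 presents R3+R4 = 7620 Ω as a load on stage 1's tap.
Stage 1's lower leg becomes R2‖(R3+R4) = 5354 Ω, so V_mid = 11.9 × 5354/8934 = 7.131 V.
Stage 2 is itself unloaded: V_out = V_mid × R4/(R3+R4) = 7.131 × 7400/7620 = 6.93 V.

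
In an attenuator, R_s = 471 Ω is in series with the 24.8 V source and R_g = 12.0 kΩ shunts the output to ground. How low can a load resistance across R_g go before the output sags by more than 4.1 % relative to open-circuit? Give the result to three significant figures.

R_L(min) ≈ 10.6 kΩ

Output resistance R_th = R_s‖R_g = (471 × 12000)/12470 = 453.2 Ω.
The fractional drop is R_th/(R_th + R_L); requiring this ≤ 0.0410 gives R_L ≥ R_th(1/0.0410 − 1) = 453.2 × 23.39 = 10.6 kΩ.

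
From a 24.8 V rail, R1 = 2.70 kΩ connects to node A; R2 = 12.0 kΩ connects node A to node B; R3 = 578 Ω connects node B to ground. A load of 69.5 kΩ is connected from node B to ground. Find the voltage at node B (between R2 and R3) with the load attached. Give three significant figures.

V ≈ 0.931 V

At node B, R3 is in parallel with the load: R3‖R_L = 573.2 Ω.
Below node A the resistance is R2 + (R3‖R_L) = 12570 Ω, so V_A = 24.8 × 12570/15270 = 20.42 V.
Then V_B = V_A × (R3‖R_L)/(R2 + R3‖R_L) = 20.42 × 573.2/12570 = 0.931 V.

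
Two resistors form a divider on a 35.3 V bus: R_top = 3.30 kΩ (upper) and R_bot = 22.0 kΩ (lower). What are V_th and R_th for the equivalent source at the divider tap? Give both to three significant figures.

V_th is the open-circuit tap voltage: 35.3 × 22.0/(3.30 + 22.0) = 30.7 V.
With the supply zeroed, R_top and R_bot appear in parallel from the tap: R_th = R_top‖R_bot = (3.30 × 22.0)/25.30 = 2.87 kΩ.

V_th = 30.7 V, R_th = 2.87 kΩ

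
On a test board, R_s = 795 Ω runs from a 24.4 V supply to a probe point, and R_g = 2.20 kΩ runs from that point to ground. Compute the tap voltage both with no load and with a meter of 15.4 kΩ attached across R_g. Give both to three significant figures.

Open-circuit: V = 24.4 × 2200/(795 + 2200) = 17.9 V.
With the load, R_g becomes R_g‖R_L = 1925 Ω, so V = 24.4 × 1925/2720 = 17.3 V.

Unloaded: 17.9 V; loaded: 17.3 V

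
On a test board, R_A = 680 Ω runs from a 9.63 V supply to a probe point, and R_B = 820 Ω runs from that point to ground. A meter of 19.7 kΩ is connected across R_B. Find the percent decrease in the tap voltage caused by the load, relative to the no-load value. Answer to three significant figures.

The divider's output (Thévenin) resistance is R_A‖R_B = 371.7 Ω.
Fractional drop under load = R_th/(R_th + R_L) = 371.7 / (371.7 + 19700) = 0.01852.
So the output falls by 1.85 %.

1.85 %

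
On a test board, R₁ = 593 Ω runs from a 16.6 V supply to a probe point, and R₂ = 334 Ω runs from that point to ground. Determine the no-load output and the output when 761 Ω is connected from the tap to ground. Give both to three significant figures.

Open-circuit: V = 16.6 × 334/(593 + 334) = 5.98 V.
With the load, R₂ becomes R₂‖R_L = 232.1 Ω, so V = 16.6 × 232.1/825.1 = 4.67 V.

Unloaded: 5.98 V; loaded: 4.67 V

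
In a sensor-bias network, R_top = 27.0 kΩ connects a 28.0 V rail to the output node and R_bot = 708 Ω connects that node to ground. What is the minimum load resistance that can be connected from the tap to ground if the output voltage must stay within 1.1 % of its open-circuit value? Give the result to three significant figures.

R_L(min) ≈ 62.0 kΩ

Output resistance R_th = R_top‖R_bot = (27000 × 708)/27710 = 689.9 Ω.
The fractional drop is R_th/(R_th + R_L); requiring this ≤ 0.0110 gives R_L ≥ R_th(1/0.0110 − 1) = 689.9 × 89.91 = 62.0 kΩ.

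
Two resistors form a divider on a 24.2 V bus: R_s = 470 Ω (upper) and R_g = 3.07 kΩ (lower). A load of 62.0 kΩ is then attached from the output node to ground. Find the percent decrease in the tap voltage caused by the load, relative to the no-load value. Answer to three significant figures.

0.653 %

The divider's output (Thévenin) resistance is R_s‖R_g = 407.6 Ω.
Fractional drop under load = R_th/(R_th + R_L) = 407.6 / (407.6 + 62000) = 0.006531.
So the output falls by 0.653 %.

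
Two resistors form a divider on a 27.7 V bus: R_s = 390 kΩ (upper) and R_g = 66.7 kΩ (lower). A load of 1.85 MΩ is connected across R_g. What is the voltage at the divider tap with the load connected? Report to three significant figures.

The load sits in parallel with R_g: R_g‖R_L = (66.7 × 1850) / (66.7 + 1850) = 64.38 kΩ.
V_out = 27.7 × 64.38 / (390 + 64.38) = 27.7 × 64.38/454.4 = 3.92 V.

V_out ≈ 3.92 V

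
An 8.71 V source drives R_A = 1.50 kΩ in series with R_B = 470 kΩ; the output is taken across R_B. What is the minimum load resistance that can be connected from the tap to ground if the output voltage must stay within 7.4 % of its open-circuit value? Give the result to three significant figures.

Output resistance R_th = R_A‖R_B = (1.50 × 470)/471.5 = 1.495 kΩ.
The fractional drop is R_th/(R_th + R_L); requiring this ≤ 0.0740 gives R_L ≥ R_th(1/0.0740 − 1) = 1.495 × 12.51 = 18.7 kΩ.

R_L(min) ≈ 18.7 kΩ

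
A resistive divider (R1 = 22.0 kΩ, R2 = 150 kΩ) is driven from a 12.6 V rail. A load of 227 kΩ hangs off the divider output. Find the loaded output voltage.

V_out ≈ 10.1 V

The load sits in parallel with R2: R2‖R_L = (150 × 227) / (150 + 227) = 90.32 kΩ.
V_out = 12.6 × 90.32 / (22.0 + 90.32) = 12.6 × 90.32/112.3 = 10.1 V.
(Unloaded it would have been 11.0 V.)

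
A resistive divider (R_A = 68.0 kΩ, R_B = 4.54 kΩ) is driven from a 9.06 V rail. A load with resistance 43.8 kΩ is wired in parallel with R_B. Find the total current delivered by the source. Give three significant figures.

R_B‖R_L = 4.114 kΩ, so the source sees R_A + R_B‖R_L = 72.11 kΩ.
I = 9.06 V / 72.11 kΩ = 0.126 mA.

I ≈ 0.126 mA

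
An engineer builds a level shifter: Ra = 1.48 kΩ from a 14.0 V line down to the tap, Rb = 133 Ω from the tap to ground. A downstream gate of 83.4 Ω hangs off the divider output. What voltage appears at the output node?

V_out ≈ 0.469 V

The load sits in parallel with Rb: Rb‖R_L = (133 × 83.4) / (133 + 83.4) = 51.26 Ω.
V_out = 14.0 × 51.26 / (1480 + 51.26) = 14.0 × 51.26/1531 = 0.469 V.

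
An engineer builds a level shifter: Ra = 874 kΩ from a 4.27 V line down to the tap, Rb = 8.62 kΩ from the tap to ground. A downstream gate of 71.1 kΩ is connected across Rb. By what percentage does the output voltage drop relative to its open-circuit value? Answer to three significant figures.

10.7 %

The divider's output (Thévenin) resistance is Ra‖Rb = 8.536 kΩ.
Fractional drop under load = R_th/(R_th + R_L) = 8.536 / (8.536 + 71.1) = 0.1072.
So the output falls by 10.7 %.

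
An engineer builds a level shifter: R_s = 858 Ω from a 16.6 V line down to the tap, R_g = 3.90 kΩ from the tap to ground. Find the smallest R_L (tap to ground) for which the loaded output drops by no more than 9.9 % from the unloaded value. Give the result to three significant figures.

R_L(min) ≈ 6.40 kΩ

Output resistance R_th = R_s‖R_g = (858 × 3900)/4758 = 703.3 Ω.
The fractional drop is R_th/(R_th + R_L); requiring this ≤ 0.0990 gives R_L ≥ R_th(1/0.0990 − 1) = 703.3 × 9.101 = 6.40 kΩ.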